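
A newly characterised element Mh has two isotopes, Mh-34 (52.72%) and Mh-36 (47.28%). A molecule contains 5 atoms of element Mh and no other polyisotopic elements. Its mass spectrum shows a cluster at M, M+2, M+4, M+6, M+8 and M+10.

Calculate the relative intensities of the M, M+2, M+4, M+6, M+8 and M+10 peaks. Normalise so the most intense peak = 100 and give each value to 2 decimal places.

12.43 : 55.75 : 100.00 : 89.68 : 40.21 : 7.21

The 5 Mh atoms are independent, so intensities follow the terms of (0.5272 + 0.4728)^5.
P(M) = 0.5272^5 = 0.040726
P(M+2) = 5 × 0.5272^4 × 0.4728^1 = 0.182620
P(M+4) = 10 × 0.5272^3 × 0.4728^2 = 0.327553
P(M+6) = 10 × 0.5272^2 × 0.4728^3 = 0.293754
P(M+8) = 5 × 0.5272^1 × 0.4728^4 = 0.131721
P(M+10) = 0.4728^5 = 0.023626
The M+4 peak is largest (0.327553); scaling to 100 gives 12.43 : 55.75 : 100.00 : 89.68 : 40.21 : 7.21.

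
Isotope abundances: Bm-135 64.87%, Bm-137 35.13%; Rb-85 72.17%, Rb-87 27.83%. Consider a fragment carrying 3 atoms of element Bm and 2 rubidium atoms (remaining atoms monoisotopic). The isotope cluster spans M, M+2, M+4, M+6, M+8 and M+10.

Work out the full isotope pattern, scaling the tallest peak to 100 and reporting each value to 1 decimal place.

41.7 : 100.0 : 95.2 : 45.0 : 10.6 : 1.0

Element Bm pattern (n=3): 0.27298054 : 0.44349344 : 0.24017149 : 0.04335453
Rubidium pattern (n=2): 0.52085089 : 0.40169822 : 0.07745089
Convolve the two distributions (both contribute in 2-u steps):
  M: 0.27298054×0.52085089 = 0.142182
  M+2: 0.27298054×0.40169822 + 0.44349344×0.52085089 = 0.340650
  M+4: 0.27298054×0.07745089 + 0.44349344×0.40169822 + 0.24017149×0.52085089 = 0.324387
  M+6: 0.44349344×0.07745089 + 0.24017149×0.40169822 + 0.04335453×0.52085089 = 0.153407
  M+8: 0.24017149×0.07745089 + 0.04335453×0.40169822 = 0.036017
  M+10: 0.04335453×0.07745089 = 0.003358
Scale to base peak (0.340650) = 100: 41.7 : 100.0 : 95.2 : 45.0 : 10.6 : 1.0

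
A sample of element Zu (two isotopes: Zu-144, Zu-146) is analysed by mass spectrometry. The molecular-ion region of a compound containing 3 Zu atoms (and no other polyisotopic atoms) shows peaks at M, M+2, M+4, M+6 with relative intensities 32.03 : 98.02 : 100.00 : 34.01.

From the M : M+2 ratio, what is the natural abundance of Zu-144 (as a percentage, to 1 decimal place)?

Write p for the Zu-144 fraction. I(M+2)/I(M) = [C(3,1)·p^2·(1−p)] / p^3 = 3·(1−p)/p = 98.02/32.03 = 3.0603
(1−p)/p = 3.0603/3 = 1.0201  ⇒  p = 1/(1 + 1.0201) = 0.4950
Zu-144: 49.5%, Zu-146: 50.5%.

49.5%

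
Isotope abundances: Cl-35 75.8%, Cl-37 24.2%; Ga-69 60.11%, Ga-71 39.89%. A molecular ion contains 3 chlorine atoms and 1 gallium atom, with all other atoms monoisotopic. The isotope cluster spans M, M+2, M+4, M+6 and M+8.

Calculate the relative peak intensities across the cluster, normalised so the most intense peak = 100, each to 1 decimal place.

Chlorine pattern (n=3): 0.43551951 : 0.41713346 : 0.13317454 : 0.01417249
Gallium pattern (n=1): 0.6011 : 0.3989
Convolve the two distributions (both contribute in 2-u steps):
  M: 0.43551951×0.6011 = 0.261791
  M+2: 0.43551951×0.3989 + 0.41713346×0.6011 = 0.424468
  M+4: 0.41713346×0.3989 + 0.13317454×0.6011 = 0.246446
  M+6: 0.13317454×0.3989 + 0.01417249×0.6011 = 0.061642
  M+8: 0.01417249×0.3989 = 0.005653
Scale to base peak (0.424468) = 100: 61.7 : 100.0 : 58.1 : 14.5 : 1.3

61.7 : 100.0 : 58.1 : 14.5 : 1.3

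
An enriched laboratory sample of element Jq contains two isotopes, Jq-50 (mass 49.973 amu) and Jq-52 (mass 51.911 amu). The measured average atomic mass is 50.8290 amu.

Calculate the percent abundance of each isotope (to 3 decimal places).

Let x be the fractional abundance of Jq-50; then Jq-52 has abundance 1 − x.
49.973·x + 51.911·(1 − x) = 50.8290
(49.973 − 51.911)·x = 50.8290 − 51.911
x = -1.0820 / -1.938 = 0.55831 → 55.831% Jq-50, 44.169% Jq-52.

Jq-50: 55.831%, Jq-52: 44.169%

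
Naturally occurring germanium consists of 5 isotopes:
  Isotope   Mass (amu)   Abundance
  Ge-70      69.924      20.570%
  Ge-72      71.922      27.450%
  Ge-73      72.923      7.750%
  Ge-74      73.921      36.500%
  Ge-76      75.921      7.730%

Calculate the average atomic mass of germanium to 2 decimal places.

72.63 amu

The abundance-weighted mean is 0.20570 × 69.924 + 0.27450 × 71.922 + 0.07750 × 72.923 + 0.36500 × 73.921 + 0.07730 × 75.921
= 14.3834 + 19.7426 + 5.6515 + 26.9812 + 5.8687 = 72.6274 amu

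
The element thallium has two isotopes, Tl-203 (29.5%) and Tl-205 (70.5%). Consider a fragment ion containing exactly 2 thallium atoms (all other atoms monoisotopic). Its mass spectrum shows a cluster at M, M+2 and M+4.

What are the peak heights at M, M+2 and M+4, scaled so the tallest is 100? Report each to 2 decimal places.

Expanding (0.295 + 0.705)^2:
P(M) = 0.295^2 = 0.087025
P(M+2) = 2 × 0.295^1 × 0.705^1 = 0.415950
P(M+4) = 0.705^2 = 0.497025
The M+4 peak is largest (0.497025); scaling to 100 gives 17.51 : 83.69 : 100.00.

17.51 : 83.69 : 100.00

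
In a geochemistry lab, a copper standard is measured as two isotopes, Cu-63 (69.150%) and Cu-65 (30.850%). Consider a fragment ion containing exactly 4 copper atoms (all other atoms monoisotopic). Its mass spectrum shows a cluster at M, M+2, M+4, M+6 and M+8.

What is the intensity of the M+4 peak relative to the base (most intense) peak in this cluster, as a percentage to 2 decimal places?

66.92%

Term probabilities: M 0.2286, M+2 0.4080, M+4 0.2731, M+6 0.0812, M+8 0.0091. Base peak = M+2.
P(M+2) = C(4,1) × 0.69150^3 × 0.30850^1 = 4 × 0.33065611 × 0.3085 = 0.408030 (base)
P(M+4) = C(4,2) × 0.69150^2 × 0.30850^2 = 6 × 0.47817225 × 0.09517225 = 0.273052
Relative intensity = 0.273052 / 0.408030 × 100 = 66.92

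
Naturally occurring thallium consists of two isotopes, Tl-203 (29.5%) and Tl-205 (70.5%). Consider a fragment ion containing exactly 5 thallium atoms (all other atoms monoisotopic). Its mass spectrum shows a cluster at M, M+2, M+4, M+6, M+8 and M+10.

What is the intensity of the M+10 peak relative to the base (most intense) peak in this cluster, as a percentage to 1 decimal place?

47.8%

Binomial terms of (0.295 + 0.705)^5: M 0.0022, M+2 0.0267, M+4 0.1276, M+6 0.3049, M+8 0.3644, M+10 0.1742 → M+8 is the base peak.
P(M+8) = C(5,4) × 0.295^1 × 0.705^4 = 5 × 0.2950 × 0.24703385 = 0.364375 (base)
P(M+10) = C(5,5) × 0.295^0 × 0.705^5 = 1 × 1.0000 × 0.17415886 = 0.174159
Relative intensity = 0.174159 / 0.364375 × 100 = 47.8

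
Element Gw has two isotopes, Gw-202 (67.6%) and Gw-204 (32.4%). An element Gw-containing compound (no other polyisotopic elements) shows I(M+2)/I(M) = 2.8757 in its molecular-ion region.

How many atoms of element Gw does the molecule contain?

6

The M+2/M ratio from n Gw atoms is n · q/p = n · 0.324/0.676.
n = 2.8757 × 0.676/0.324 = 6.00 ≈ 6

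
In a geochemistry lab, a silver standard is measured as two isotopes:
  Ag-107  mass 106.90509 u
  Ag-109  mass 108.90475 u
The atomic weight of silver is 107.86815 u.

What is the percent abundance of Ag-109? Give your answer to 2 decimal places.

48.16%

Writing the weighted mean with unknown fraction x of Ag-107:
106.90509·x + 108.90475·(1 − x) = 107.86815
(106.90509 − 108.90475)·x = 107.86815 − 108.90475
x = -1.03660 / -1.99966 = 0.51839 → 51.84% Ag-107, 48.16% Ag-109.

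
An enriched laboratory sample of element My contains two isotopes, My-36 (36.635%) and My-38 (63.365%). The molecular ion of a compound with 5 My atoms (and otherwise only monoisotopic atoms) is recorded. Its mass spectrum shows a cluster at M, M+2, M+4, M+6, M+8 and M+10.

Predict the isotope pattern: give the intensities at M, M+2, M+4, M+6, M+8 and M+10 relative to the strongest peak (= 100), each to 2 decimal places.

1.93 : 16.71 : 57.82 : 100.00 : 86.48 : 29.92

Each My atom is independently My-36 (p = 0.36635) or My-38 (q = 0.63365); the cluster is the binomial expansion (p + q)^5.
P(M) = 0.36635^5 = 0.006599
P(M+2) = 5 × 0.36635^4 × 0.63365^1 = 0.057070
P(M+4) = 10 × 0.36635^3 × 0.63365^2 = 0.197418
P(M+6) = 10 × 0.36635^2 × 0.63365^3 = 0.341461
P(M+8) = 5 × 0.36635^1 × 0.63365^4 = 0.295300
P(M+10) = 0.63365^5 = 0.102152
The M+6 peak is largest (0.341461); scaling to 100 gives 1.93 : 16.71 : 57.82 : 100.00 : 86.48 : 29.92.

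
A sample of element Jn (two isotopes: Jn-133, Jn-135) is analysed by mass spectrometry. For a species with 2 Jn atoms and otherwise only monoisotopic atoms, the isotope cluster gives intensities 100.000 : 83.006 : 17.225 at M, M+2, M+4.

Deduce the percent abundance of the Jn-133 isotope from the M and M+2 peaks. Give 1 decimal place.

Write p for the Jn-133 fraction. I(M+2)/I(M) = [C(2,1)·p^1·(1−p)] / p^2 = 2·(1−p)/p = 83.006/100.000 = 0.8301
(1−p)/p = 0.8301/2 = 0.4150  ⇒  p = 1/(1 + 0.4150) = 0.7067
Jn-133: 70.7%, Jn-135: 29.3%.

70.7%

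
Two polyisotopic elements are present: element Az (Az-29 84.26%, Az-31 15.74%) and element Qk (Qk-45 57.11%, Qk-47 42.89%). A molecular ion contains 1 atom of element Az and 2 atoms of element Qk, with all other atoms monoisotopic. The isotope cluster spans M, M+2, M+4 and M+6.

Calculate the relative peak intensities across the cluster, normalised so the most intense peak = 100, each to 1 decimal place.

Element Az pattern (n=1): 0.8426 : 0.1574
Element Qk pattern (n=2): 0.32615521 : 0.48988958 : 0.18395521
Convolve the two distributions (both contribute in 2-u steps):
  M: 0.8426×0.32615521 = 0.274818
  M+2: 0.8426×0.48988958 + 0.1574×0.32615521 = 0.464118
  M+4: 0.8426×0.18395521 + 0.1574×0.48988958 = 0.232109
  M+6: 0.1574×0.18395521 = 0.028955
Scale to base peak (0.464118) = 100: 59.2 : 100.0 : 50.0 : 6.2

59.2 : 100.0 : 50.0 : 6.2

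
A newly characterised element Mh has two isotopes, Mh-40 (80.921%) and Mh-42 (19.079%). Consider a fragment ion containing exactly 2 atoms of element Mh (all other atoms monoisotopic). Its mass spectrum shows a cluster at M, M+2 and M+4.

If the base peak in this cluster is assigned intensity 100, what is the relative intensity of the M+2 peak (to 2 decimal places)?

Binomial terms of (0.80921 + 0.19079)^2: M 0.6548, M+2 0.3088, M+4 0.0364 → M is the base peak.
P(M) = C(2,0) × 0.80921^2 × 0.19079^0 = 1 × 0.65482082 × 1.0000 = 0.654821 (base)
P(M+2) = C(2,1) × 0.80921^1 × 0.19079^1 = 2 × 0.80921 × 0.19079 = 0.308778
Relative intensity = 0.308778 / 0.654821 × 100 = 47.15

47.15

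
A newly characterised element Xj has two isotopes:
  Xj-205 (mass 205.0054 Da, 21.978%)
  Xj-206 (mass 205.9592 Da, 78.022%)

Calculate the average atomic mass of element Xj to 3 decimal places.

205.750 Da

Average mass = Σ (abundance × isotope mass) = 0.21978 × 205.0054 + 0.78022 × 205.9592
= 45.05609 + 160.69349 = 205.74958 Da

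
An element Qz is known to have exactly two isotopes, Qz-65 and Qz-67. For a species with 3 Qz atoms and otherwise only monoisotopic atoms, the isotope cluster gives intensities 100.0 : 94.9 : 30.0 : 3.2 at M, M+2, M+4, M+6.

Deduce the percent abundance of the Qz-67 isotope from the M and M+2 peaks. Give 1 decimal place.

Let p = fractional abundance of Qz-65. I(M+2)/I(M) = [C(3,1)·p^2·(1−p)] / p^3 = 3·(1−p)/p = 94.9/100.0 = 0.9490
(1−p)/p = 0.9490/3 = 0.3163  ⇒  p = 1/(1 + 0.3163) = 0.7597
Qz-65: 76.0%, Qz-67: 24.0%.

24.0%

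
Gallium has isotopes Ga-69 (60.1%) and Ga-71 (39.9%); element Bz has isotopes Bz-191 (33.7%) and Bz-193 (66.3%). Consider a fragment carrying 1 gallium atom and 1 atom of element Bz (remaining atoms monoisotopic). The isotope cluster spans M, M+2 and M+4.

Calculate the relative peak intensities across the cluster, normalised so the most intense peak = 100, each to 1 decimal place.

Gallium pattern (n=1): 0.6010 : 0.3990
Element Bz pattern (n=1): 0.3370 : 0.6630
Convolve the two distributions (both contribute in 2-u steps):
  M: 0.6010×0.3370 = 0.202537
  M+2: 0.6010×0.6630 + 0.3990×0.3370 = 0.532926
  M+4: 0.3990×0.6630 = 0.264537
Scale to base peak (0.532926) = 100: 38.0 : 100.0 : 49.6

38.0 : 100.0 : 49.6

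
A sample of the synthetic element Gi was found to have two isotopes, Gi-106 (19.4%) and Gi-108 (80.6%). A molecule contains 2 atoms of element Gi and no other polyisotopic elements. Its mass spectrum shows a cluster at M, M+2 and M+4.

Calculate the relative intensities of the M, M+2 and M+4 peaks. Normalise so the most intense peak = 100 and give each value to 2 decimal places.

5.79 : 48.14 : 100.00

Expanding (0.194 + 0.806)^2:
P(M) = 0.194^2 = 0.037636
P(M+2) = 2 × 0.194^1 × 0.806^1 = 0.312728
P(M+4) = 0.806^2 = 0.649636
The M+4 peak is largest (0.649636); scaling to 100 gives 5.79 : 48.14 : 100.00.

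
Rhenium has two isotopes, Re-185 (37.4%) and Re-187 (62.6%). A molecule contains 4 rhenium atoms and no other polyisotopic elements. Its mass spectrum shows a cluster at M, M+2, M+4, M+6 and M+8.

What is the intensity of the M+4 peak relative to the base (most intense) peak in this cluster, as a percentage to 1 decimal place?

89.6%

Term probabilities: M 0.0196, M+2 0.1310, M+4 0.3289, M+6 0.3670, M+8 0.1536. Base peak = M+6.
P(M+6) = C(4,3) × 0.374^1 × 0.626^3 = 4 × 0.3740 × 0.24531438 = 0.366990 (base)
P(M+4) = C(4,2) × 0.374^2 × 0.626^2 = 6 × 0.139876 × 0.391876 = 0.328884
Relative intensity = 0.328884 / 0.366990 × 100 = 89.6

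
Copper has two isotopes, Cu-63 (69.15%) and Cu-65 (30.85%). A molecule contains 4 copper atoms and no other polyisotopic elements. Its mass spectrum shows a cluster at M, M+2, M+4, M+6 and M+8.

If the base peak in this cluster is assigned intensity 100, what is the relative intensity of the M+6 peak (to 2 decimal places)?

Term probabilities: M 0.2286, M+2 0.4080, M+4 0.2731, M+6 0.0812, M+8 0.0091. Base peak = M+2.
P(M+2) = C(4,1) × 0.6915^3 × 0.3085^1 = 4 × 0.33065611 × 0.3085 = 0.408030 (base)
P(M+6) = C(4,3) × 0.6915^1 × 0.3085^3 = 4 × 0.6915 × 0.02936064 = 0.081212
Relative intensity = 0.081212 / 0.408030 × 100 = 19.90

19.90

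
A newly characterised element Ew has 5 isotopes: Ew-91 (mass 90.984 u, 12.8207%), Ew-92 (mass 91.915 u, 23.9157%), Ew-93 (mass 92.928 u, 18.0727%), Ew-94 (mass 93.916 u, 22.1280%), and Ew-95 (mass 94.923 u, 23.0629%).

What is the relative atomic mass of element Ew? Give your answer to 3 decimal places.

93.115 u

Average mass = Σ (abundance × isotope mass) = 0.128207 × 90.984 + 0.239157 × 91.915 + 0.180727 × 92.928 + 0.221280 × 93.916 + 0.230629 × 94.923
= 11.6648 + 21.9821 + 16.7946 + 20.7817 + 21.8920 = 93.1152 u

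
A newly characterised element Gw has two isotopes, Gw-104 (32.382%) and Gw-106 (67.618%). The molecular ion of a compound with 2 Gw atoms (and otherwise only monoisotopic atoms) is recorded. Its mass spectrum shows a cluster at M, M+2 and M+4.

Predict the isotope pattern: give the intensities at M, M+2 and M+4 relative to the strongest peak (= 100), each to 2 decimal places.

Each Gw atom is independently Gw-104 (p = 0.32382) or Gw-106 (q = 0.67618); the cluster is the binomial expansion (p + q)^2.
P(M) = 0.32382^2 = 0.104859
P(M+2) = 2 × 0.32382^1 × 0.67618^1 = 0.437921
P(M+4) = 0.67618^2 = 0.457219
The M+4 peak is largest (0.457219); scaling to 100 gives 22.93 : 95.78 : 100.00.

22.93 : 95.78 : 100.00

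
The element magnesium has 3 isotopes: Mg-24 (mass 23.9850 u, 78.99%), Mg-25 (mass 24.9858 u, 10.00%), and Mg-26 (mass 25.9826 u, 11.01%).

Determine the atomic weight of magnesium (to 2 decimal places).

24.31 u

The abundance-weighted mean is 0.7899 × 23.9850 + 0.1000 × 24.9858 + 0.1101 × 25.9826
= 18.94575 + 2.49858 + 2.86068 = 24.30501 u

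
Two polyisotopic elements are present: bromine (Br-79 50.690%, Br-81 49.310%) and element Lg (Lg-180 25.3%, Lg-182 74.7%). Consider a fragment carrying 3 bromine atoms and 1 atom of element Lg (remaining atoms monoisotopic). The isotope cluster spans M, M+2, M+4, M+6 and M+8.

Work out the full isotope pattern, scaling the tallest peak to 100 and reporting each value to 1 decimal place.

Bromine pattern (n=3): 0.13024674 : 0.3801026 : 0.36975457 : 0.11989609
Element Lg pattern (n=1): 0.2530 : 0.7470
Convolve the two distributions (both contribute in 2-u steps):
  M: 0.13024674×0.2530 = 0.032952
  M+2: 0.13024674×0.7470 + 0.3801026×0.2530 = 0.193460
  M+4: 0.3801026×0.7470 + 0.36975457×0.2530 = 0.377485
  M+6: 0.36975457×0.7470 + 0.11989609×0.2530 = 0.306540
  M+8: 0.11989609×0.7470 = 0.089562
Scale to base peak (0.377485) = 100: 8.7 : 51.2 : 100.0 : 81.2 : 23.7

8.7 : 51.2 : 100.0 : 81.2 : 23.7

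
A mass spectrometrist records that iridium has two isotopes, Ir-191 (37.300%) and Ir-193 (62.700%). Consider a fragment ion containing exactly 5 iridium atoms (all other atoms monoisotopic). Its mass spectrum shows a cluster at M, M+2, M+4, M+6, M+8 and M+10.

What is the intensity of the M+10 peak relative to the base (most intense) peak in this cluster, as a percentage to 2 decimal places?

28.26%

Term probabilities: M 0.0072, M+2 0.0607, M+4 0.2040, M+6 0.3429, M+8 0.2882, M+10 0.0969. Base peak = M+6.
P(M+6) = C(5,3) × 0.37300^2 × 0.62700^3 = 10 × 0.139129 × 0.24649188 = 0.342942 (base)
P(M+10) = C(5,5) × 0.37300^0 × 0.62700^5 = 1 × 1.0000 × 0.09690311 = 0.096903
Relative intensity = 0.096903 / 0.342942 × 100 = 28.26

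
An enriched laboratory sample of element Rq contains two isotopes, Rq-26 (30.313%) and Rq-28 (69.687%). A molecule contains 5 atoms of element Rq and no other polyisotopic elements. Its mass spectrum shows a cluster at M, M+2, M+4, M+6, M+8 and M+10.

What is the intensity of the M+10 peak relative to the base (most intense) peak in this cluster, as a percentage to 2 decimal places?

(0.30313 + 0.69687)^5 gives M 0.0026, M+2 0.0294, M+4 0.1353, M+6 0.3110, M+8 0.3574, M+10 0.1643; the largest is M+8.
P(M+8) = C(5,4) × 0.30313^1 × 0.69687^4 = 5 × 0.30313 × 0.23583436 = 0.357442 (base)
P(M+10) = C(5,5) × 0.30313^0 × 0.69687^5 = 1 × 1.0000 × 0.16434589 = 0.164346
Relative intensity = 0.164346 / 0.357442 × 100 = 45.98

45.98%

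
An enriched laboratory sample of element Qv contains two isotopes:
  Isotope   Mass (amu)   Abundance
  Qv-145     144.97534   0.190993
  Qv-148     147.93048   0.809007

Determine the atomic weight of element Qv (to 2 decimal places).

Weight each isotope mass by its fractional abundance: 0.190993 × 144.97534 + 0.809007 × 147.93048
= 27.689275 + 119.676794 = 147.366069 amu

147.37 amu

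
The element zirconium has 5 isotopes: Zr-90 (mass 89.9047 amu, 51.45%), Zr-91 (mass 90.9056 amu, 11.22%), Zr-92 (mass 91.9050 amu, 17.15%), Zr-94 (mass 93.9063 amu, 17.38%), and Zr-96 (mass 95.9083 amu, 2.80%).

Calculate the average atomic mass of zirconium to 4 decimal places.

Weight each isotope mass by its fractional abundance: 0.5145 × 89.9047 + 0.1122 × 90.9056 + 0.1715 × 91.9050 + 0.1738 × 93.9063 + 0.0280 × 95.9083
= 46.25597 + 10.19961 + 15.76171 + 16.32091 + 2.68543 = 91.22363 amu

91.2236 amu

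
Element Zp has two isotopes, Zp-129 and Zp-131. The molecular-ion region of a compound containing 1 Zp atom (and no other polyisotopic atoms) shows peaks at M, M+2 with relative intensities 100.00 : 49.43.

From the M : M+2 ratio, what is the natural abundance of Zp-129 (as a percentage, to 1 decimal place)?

66.9%

If p is the fraction of Zp that is Zp-129, then I(M+2)/I(M) = [C(1,1)·p^0·(1−p)] / p^1 = 1·(1−p)/p = 49.43/100.00 = 0.4943
(1−p)/p = 0.4943/1 = 0.4943  ⇒  p = 1/(1 + 0.4943) = 0.6692
Zp-129: 66.9%, Zp-131: 33.1%.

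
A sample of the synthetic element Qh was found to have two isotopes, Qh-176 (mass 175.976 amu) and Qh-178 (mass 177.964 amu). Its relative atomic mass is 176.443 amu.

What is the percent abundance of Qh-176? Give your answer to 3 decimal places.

Let x be the fractional abundance of Qh-176; then Qh-178 has abundance 1 − x.
175.976·x + 177.964·(1 − x) = 176.443
(175.976 − 177.964)·x = 176.443 − 177.964
x = -1.521 / -1.988 = 0.76509 → 76.509% Qh-176, 23.491% Qh-178.

76.509%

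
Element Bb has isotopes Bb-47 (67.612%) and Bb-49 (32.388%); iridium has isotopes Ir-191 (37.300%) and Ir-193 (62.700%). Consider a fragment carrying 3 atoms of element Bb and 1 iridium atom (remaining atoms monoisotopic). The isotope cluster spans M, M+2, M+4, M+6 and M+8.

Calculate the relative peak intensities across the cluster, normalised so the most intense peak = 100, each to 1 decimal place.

Element Bb pattern (n=3): 0.30908032 : 0.44417381 : 0.21277142 : 0.03397445
Iridium pattern (n=1): 0.3730 : 0.6270
Convolve the two distributions (both contribute in 2-u steps):
  M: 0.30908032×0.3730 = 0.115287
  M+2: 0.30908032×0.6270 + 0.44417381×0.3730 = 0.359470
  M+4: 0.44417381×0.6270 + 0.21277142×0.3730 = 0.357861
  M+6: 0.21277142×0.6270 + 0.03397445×0.3730 = 0.146080
  M+8: 0.03397445×0.6270 = 0.021302
Scale to base peak (0.359470) = 100: 32.1 : 100.0 : 99.6 : 40.6 : 5.9

32.1 : 100.0 : 99.6 : 40.6 : 5.9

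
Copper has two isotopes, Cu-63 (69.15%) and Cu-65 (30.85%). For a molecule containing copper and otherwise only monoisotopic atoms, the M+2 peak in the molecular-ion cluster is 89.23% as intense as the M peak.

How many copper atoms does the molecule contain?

2

The M+2/M ratio from n Cu atoms is n · q/p = n · 0.3085/0.6915.
n = 0.8923 × 0.6915/0.3085 = 2.00 ≈ 2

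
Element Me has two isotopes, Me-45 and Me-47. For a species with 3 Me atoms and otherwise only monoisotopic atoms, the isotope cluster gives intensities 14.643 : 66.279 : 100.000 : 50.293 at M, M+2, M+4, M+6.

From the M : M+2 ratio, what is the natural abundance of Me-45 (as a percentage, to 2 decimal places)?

39.86%

Let p = fractional abundance of Me-45. I(M+2)/I(M) = [C(3,1)·p^2·(1−p)] / p^3 = 3·(1−p)/p = 66.279/14.643 = 4.5263
(1−p)/p = 4.5263/3 = 1.5088  ⇒  p = 1/(1 + 1.5088) = 0.3986
Me-45: 39.86%, Me-47: 60.14%.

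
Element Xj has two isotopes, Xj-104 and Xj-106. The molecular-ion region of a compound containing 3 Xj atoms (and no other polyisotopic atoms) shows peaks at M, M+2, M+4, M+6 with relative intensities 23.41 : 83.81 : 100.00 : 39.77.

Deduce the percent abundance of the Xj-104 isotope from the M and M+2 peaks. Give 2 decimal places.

Let p = fractional abundance of Xj-104. I(M+2)/I(M) = [C(3,1)·p^2·(1−p)] / p^3 = 3·(1−p)/p = 83.81/23.41 = 3.5801
(1−p)/p = 3.5801/3 = 1.1934  ⇒  p = 1/(1 + 1.1934) = 0.4559
Xj-104: 45.59%, Xj-106: 54.41%.

45.59%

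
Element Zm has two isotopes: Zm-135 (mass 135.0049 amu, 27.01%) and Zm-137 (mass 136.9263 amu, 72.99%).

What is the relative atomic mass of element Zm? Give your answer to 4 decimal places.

136.4073 amu

Ar = Σ fᵢ·mᵢ = 0.2701 × 135.0049 + 0.7299 × 136.9263
= 36.46482 + 99.94251 = 136.40733 amu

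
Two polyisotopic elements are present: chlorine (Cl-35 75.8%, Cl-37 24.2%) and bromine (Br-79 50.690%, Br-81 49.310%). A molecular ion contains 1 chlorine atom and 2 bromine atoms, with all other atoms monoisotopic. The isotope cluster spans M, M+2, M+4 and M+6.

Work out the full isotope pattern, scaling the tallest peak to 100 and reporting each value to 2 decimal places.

44.15 : 100.00 : 69.21 : 13.34

Chlorine pattern (n=1): 0.7580 : 0.2420
Bromine pattern (n=2): 0.25694761 : 0.49990478 : 0.24314761
Convolve the two distributions (both contribute in 2-u steps):
  M: 0.7580×0.25694761 = 0.194766
  M+2: 0.7580×0.49990478 + 0.2420×0.25694761 = 0.441109
  M+4: 0.7580×0.24314761 + 0.2420×0.49990478 = 0.305283
  M+6: 0.2420×0.24314761 = 0.058842
Scale to base peak (0.441109) = 100: 44.15 : 100.00 : 69.21 : 13.34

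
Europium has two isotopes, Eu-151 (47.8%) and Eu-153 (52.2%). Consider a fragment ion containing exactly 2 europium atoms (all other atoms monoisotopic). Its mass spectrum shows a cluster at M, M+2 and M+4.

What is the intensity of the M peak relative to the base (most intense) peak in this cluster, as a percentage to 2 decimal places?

45.79%

(0.478 + 0.522)^2 gives M 0.2285, M+2 0.4990, M+4 0.2725; the largest is M+2.
P(M+2) = C(2,1) × 0.478^1 × 0.522^1 = 2 × 0.4780 × 0.5220 = 0.499032 (base)
P(M) = C(2,0) × 0.478^2 × 0.522^0 = 1 × 0.228484 × 1.0000 = 0.228484
Relative intensity = 0.228484 / 0.499032 × 100 = 45.79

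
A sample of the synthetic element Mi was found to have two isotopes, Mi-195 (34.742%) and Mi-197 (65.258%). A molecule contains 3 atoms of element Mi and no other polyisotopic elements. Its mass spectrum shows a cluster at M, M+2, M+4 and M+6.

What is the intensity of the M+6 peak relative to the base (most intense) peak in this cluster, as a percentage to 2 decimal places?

62.61%

Binomial terms of (0.34742 + 0.65258)^3: M 0.0419, M+2 0.2363, M+4 0.4439, M+6 0.2779 → M+4 is the base peak.
P(M+4) = C(3,2) × 0.34742^1 × 0.65258^2 = 3 × 0.34742 × 0.42586066 = 0.443858 (base)
P(M+6) = C(3,3) × 0.34742^0 × 0.65258^3 = 1 × 1.0000 × 0.27790815 = 0.277908
Relative intensity = 0.277908 / 0.443858 × 100 = 62.61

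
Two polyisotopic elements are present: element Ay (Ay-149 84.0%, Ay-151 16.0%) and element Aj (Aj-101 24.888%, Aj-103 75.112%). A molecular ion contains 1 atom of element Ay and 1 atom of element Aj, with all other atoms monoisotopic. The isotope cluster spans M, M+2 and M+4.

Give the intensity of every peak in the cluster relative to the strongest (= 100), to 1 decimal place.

31.2 : 100.0 : 17.9

Element Ay pattern (n=1): 0.8400 : 0.1600
Element Aj pattern (n=1): 0.24888 : 0.75112
Convolve the two distributions (both contribute in 2-u steps):
  M: 0.8400×0.24888 = 0.209059
  M+2: 0.8400×0.75112 + 0.1600×0.24888 = 0.670762
  M+4: 0.1600×0.75112 = 0.120179
Scale to base peak (0.670762) = 100: 31.2 : 100.0 : 17.9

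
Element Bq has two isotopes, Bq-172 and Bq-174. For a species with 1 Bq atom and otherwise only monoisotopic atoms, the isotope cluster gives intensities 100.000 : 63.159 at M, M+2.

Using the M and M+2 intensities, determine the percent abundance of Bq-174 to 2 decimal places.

If p is the fraction of Bq that is Bq-172, then I(M+2)/I(M) = [C(1,1)·p^0·(1−p)] / p^1 = 1·(1−p)/p = 63.159/100.000 = 0.6316
(1−p)/p = 0.6316/1 = 0.6316  ⇒  p = 1/(1 + 0.6316) = 0.6129
Bq-172: 61.29%, Bq-174: 38.71%.

38.71%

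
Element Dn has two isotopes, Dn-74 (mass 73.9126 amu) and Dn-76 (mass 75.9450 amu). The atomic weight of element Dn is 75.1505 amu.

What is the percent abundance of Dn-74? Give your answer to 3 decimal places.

Let x be the fractional abundance of Dn-74; then Dn-76 has abundance 1 − x.
73.9126·x + 75.9450·(1 − x) = 75.1505
(73.9126 − 75.9450)·x = 75.1505 − 75.9450
x = -0.7945 / -2.0324 = 0.39092 → 39.092% Dn-74, 60.908% Dn-76.

39.092%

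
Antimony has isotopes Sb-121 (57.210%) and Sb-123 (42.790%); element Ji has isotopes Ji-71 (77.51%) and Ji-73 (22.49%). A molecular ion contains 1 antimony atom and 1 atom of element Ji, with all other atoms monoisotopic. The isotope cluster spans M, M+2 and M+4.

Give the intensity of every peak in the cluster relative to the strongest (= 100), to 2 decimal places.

96.33 : 100.00 : 20.91

Antimony pattern (n=1): 0.5721 : 0.4279
Element Ji pattern (n=1): 0.7751 : 0.2249
Convolve the two distributions (both contribute in 2-u steps):
  M: 0.5721×0.7751 = 0.443435
  M+2: 0.5721×0.2249 + 0.4279×0.7751 = 0.460331
  M+4: 0.4279×0.2249 = 0.096235
Scale to base peak (0.460331) = 100: 96.33 : 100.00 : 20.91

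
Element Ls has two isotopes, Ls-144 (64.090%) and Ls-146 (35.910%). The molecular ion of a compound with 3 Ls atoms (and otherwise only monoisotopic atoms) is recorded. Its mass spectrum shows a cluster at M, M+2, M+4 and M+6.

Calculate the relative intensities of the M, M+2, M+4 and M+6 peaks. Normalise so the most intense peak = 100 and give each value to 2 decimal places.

59.49 : 100.00 : 56.03 : 10.46

Each Ls atom is independently Ls-144 (p = 0.64090) or Ls-146 (q = 0.35910); the cluster is the binomial expansion (p + q)^3.
P(M) = 0.64090^3 = 0.263251
P(M+2) = 3 × 0.64090^2 × 0.35910^1 = 0.442504
P(M+4) = 3 × 0.64090^1 × 0.35910^2 = 0.247938
P(M+6) = 0.35910^3 = 0.046307
The M+2 peak is largest (0.442504); scaling to 100 gives 59.49 : 100.00 : 56.03 : 10.46.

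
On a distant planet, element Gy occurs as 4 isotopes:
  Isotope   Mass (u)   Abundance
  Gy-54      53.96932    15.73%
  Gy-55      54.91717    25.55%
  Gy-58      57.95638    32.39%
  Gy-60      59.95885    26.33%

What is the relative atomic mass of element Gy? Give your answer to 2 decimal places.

Ar = Σ fᵢ·mᵢ = 0.1573 × 53.96932 + 0.2555 × 54.91717 + 0.3239 × 57.95638 + 0.2633 × 59.95885
= 8.489374 + 14.031337 + 18.772071 + 15.787165 = 57.079947 u

57.08 u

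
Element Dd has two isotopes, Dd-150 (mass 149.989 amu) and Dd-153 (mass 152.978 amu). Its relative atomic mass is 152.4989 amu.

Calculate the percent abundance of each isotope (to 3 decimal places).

Let x be the fractional abundance of Dd-150; then Dd-153 has abundance 1 − x.
149.989·x + 152.978·(1 − x) = 152.4989
(149.989 − 152.978)·x = 152.4989 − 152.978
x = -0.4791 / -2.989 = 0.16029 → 16.029% Dd-150, 83.971% Dd-153.

Dd-150: 16.029%, Dd-153: 83.971%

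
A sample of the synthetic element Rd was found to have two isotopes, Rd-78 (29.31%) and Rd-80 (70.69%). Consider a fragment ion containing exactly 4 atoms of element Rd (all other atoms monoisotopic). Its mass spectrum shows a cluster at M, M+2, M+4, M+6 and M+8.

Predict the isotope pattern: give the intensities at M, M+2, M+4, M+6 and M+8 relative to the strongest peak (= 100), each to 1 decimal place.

The 4 Rd atoms are independent, so intensities follow the terms of (0.2931 + 0.7069)^4.
P(M) = 0.2931^4 = 0.007380
P(M+2) = 4 × 0.2931^3 × 0.7069^1 = 0.071198
P(M+4) = 6 × 0.2931^2 × 0.7069^2 = 0.257572
P(M+6) = 4 × 0.2931^1 × 0.7069^3 = 0.414142
P(M+8) = 0.7069^4 = 0.249708
The M+6 peak is largest (0.414142); scaling to 100 gives 1.8 : 17.2 : 62.2 : 100.0 : 60.3.

1.8 : 17.2 : 62.2 : 100.0 : 60.3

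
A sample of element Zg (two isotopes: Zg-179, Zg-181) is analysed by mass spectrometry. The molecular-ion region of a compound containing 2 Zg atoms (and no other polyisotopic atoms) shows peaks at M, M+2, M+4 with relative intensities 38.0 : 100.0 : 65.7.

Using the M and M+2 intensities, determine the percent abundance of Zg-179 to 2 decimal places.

43.18%

Write p for the Zg-179 fraction. I(M+2)/I(M) = [C(2,1)·p^1·(1−p)] / p^2 = 2·(1−p)/p = 100.0/38.0 = 2.6316
(1−p)/p = 2.6316/2 = 1.3158  ⇒  p = 1/(1 + 1.3158) = 0.4318
Zg-179: 43.18%, Zg-181: 56.82%.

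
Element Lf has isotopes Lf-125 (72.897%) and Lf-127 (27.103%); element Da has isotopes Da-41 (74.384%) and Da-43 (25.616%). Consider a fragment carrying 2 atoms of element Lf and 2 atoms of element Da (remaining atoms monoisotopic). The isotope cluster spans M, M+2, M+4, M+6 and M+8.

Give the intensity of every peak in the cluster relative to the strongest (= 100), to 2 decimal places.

Element Lf pattern (n=2): 0.53139726 : 0.39514548 : 0.07345726
Element Da pattern (n=2): 0.55329795 : 0.38108411 : 0.06561795
Convolve the two distributions (both contribute in 2-u steps):
  M: 0.53139726×0.55329795 = 0.294021
  M+2: 0.53139726×0.38108411 + 0.39514548×0.55329795 = 0.421140
  M+4: 0.53139726×0.06561795 + 0.39514548×0.38108411 + 0.07345726×0.55329795 = 0.226097
  M+6: 0.39514548×0.06561795 + 0.07345726×0.38108411 = 0.053922
  M+8: 0.07345726×0.06561795 = 0.004820
Scale to base peak (0.421140) = 100: 69.82 : 100.00 : 53.69 : 12.80 : 1.14

69.82 : 100.00 : 53.69 : 12.80 : 1.14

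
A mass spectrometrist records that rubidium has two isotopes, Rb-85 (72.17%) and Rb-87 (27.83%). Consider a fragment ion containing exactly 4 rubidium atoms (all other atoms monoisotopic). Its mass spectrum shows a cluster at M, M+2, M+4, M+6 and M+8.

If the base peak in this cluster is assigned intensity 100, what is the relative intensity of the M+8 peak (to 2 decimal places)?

Binomial terms of (0.7217 + 0.2783)^4: M 0.2713, M+2 0.4184, M+4 0.2420, M+6 0.0622, M+8 0.0060 → M+2 is the base peak.
P(M+2) = C(4,1) × 0.7217^3 × 0.2783^1 = 4 × 0.37589809 × 0.2783 = 0.418450 (base)
P(M+8) = C(4,4) × 0.7217^0 × 0.2783^4 = 1 × 1.0000 × 0.00599864 = 0.005999
Relative intensity = 0.005999 / 0.418450 × 100 = 1.43

1.43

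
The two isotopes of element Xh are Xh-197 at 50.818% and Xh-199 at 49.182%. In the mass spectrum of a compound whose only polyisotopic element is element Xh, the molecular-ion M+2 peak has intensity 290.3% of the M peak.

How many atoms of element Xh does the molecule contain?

For n independent Xh atoms, I(M+2)/I(M) = n · (abundance Xh-199) / (abundance Xh-197) = n · 0.49182/0.50818.
n = 2.903 × 0.50818/0.49182 = 3.00 ≈ 3

3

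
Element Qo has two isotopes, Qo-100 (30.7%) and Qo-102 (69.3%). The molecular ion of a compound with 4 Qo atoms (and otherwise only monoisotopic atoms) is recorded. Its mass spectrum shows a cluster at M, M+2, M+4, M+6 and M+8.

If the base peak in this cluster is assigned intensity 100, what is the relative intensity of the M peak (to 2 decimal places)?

2.17

(0.307 + 0.693)^4 gives M 0.0089, M+2 0.0802, M+4 0.2716, M+6 0.4087, M+8 0.2306; the largest is M+6.
P(M+6) = C(4,3) × 0.307^1 × 0.693^3 = 4 × 0.3070 × 0.33281256 = 0.408694 (base)
P(M) = C(4,0) × 0.307^4 × 0.693^0 = 1 × 0.00888287 × 1.0000 = 0.008883
Relative intensity = 0.008883 / 0.408694 × 100 = 2.17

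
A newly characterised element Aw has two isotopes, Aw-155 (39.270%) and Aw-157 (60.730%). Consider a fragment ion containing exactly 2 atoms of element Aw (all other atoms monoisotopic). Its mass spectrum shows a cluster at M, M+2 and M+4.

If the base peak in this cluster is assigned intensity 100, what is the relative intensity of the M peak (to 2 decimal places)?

32.33

Term probabilities: M 0.1542, M+2 0.4770, M+4 0.3688. Base peak = M+2.
P(M+2) = C(2,1) × 0.39270^1 × 0.60730^1 = 2 × 0.3927 × 0.6073 = 0.476973 (base)
P(M) = C(2,0) × 0.39270^2 × 0.60730^0 = 1 × 0.15421329 × 1.0000 = 0.154213
Relative intensity = 0.154213 / 0.476973 × 100 = 32.33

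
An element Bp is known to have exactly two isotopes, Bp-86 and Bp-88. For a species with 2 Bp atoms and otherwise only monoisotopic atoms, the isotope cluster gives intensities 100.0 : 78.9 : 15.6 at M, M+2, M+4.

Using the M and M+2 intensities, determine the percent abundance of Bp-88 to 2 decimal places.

If p is the fraction of Bp that is Bp-86, then I(M+2)/I(M) = [C(2,1)·p^1·(1−p)] / p^2 = 2·(1−p)/p = 78.9/100.0 = 0.7890
(1−p)/p = 0.7890/2 = 0.3945  ⇒  p = 1/(1 + 0.3945) = 0.7171
Bp-86: 71.71%, Bp-88: 28.29%.

28.29%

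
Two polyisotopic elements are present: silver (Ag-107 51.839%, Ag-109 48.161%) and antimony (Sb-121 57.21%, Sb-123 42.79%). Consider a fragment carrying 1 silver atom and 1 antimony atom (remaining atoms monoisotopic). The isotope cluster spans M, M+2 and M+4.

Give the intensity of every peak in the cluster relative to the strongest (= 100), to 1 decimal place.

59.6 : 100.0 : 41.4

Silver pattern (n=1): 0.51839 : 0.48161
Antimony pattern (n=1): 0.5721 : 0.4279
Convolve the two distributions (both contribute in 2-u steps):
  M: 0.51839×0.5721 = 0.296571
  M+2: 0.51839×0.4279 + 0.48161×0.5721 = 0.497348
  M+4: 0.48161×0.4279 = 0.206081
Scale to base peak (0.497348) = 100: 59.6 : 100.0 : 41.4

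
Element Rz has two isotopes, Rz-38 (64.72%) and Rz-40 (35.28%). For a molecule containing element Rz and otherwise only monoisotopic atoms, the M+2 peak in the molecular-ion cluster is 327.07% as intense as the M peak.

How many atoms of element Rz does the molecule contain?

6

The M+2/M ratio from n Rz atoms is n · q/p = n · 0.3528/0.6472.
n = 3.2707 × 0.6472/0.3528 = 6.00 ≈ 6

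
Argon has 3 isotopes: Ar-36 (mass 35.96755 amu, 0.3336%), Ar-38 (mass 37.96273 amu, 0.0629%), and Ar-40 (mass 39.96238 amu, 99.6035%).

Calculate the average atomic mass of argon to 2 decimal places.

The abundance-weighted mean is 0.003336 × 35.96755 + 0.000629 × 37.96273 + 0.996035 × 39.96238
= 0.119988 + 0.023879 + 39.803929 = 39.947796 amu

39.95 amu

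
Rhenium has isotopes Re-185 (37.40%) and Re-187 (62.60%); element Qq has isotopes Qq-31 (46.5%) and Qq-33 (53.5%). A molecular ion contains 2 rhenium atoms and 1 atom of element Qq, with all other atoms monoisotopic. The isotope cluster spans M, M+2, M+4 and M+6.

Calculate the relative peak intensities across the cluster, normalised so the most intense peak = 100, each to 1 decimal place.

Rhenium pattern (n=2): 0.139876 : 0.468248 : 0.391876
Element Qq pattern (n=1): 0.4650 : 0.5350
Convolve the two distributions (both contribute in 2-u steps):
  M: 0.139876×0.4650 = 0.065042
  M+2: 0.139876×0.5350 + 0.468248×0.4650 = 0.292569
  M+4: 0.468248×0.5350 + 0.391876×0.4650 = 0.432735
  M+6: 0.391876×0.5350 = 0.209654
Scale to base peak (0.432735) = 100: 15.0 : 67.6 : 100.0 : 48.4

15.0 : 67.6 : 100.0 : 48.4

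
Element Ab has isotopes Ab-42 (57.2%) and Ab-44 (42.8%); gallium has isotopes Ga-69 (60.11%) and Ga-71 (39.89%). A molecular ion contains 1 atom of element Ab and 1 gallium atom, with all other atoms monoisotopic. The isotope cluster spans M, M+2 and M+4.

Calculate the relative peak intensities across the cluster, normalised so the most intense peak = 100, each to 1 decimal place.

70.8 : 100.0 : 35.2

Element Ab pattern (n=1): 0.5720 : 0.4280
Gallium pattern (n=1): 0.6011 : 0.3989
Convolve the two distributions (both contribute in 2-u steps):
  M: 0.5720×0.6011 = 0.343829
  M+2: 0.5720×0.3989 + 0.4280×0.6011 = 0.485442
  M+4: 0.4280×0.3989 = 0.170729
Scale to base peak (0.485442) = 100: 70.8 : 100.0 : 35.2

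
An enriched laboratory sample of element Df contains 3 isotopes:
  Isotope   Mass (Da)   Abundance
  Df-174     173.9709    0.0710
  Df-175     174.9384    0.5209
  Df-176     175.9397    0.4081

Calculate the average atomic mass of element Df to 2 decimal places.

175.28 Da

Average mass = Σ (abundance × isotope mass) = 0.0710 × 173.9709 + 0.5209 × 174.9384 + 0.4081 × 175.9397
= 12.35193 + 91.12541 + 71.80099 = 175.27833 Da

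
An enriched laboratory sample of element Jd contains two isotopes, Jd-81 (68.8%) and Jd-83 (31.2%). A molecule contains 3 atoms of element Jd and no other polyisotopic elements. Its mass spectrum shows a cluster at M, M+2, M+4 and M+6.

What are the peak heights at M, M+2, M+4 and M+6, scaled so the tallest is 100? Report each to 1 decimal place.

Expanding (0.688 + 0.312)^3:
P(M) = 0.688^3 = 0.325661
P(M+2) = 3 × 0.688^2 × 0.312^1 = 0.443050
P(M+4) = 3 × 0.688^1 × 0.312^2 = 0.200918
P(M+6) = 0.312^3 = 0.030371
The M+2 peak is largest (0.443050); scaling to 100 gives 73.5 : 100.0 : 45.3 : 6.9.

73.5 : 100.0 : 45.3 : 6.9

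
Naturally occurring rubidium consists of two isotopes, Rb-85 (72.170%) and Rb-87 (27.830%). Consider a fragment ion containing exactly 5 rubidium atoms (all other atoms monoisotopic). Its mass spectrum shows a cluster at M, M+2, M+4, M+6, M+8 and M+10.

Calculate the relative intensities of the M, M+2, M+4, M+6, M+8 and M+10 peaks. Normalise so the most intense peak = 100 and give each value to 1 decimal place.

51.9 : 100.0 : 77.1 : 29.7 : 5.7 : 0.4

The 5 Rb atoms are independent, so intensities follow the terms of (0.72170 + 0.27830)^5.
P(M) = 0.72170^5 = 0.195787
P(M+2) = 5 × 0.72170^4 × 0.27830^1 = 0.377494
P(M+4) = 10 × 0.72170^3 × 0.27830^2 = 0.291136
P(M+6) = 10 × 0.72170^2 × 0.27830^3 = 0.112267
P(M+8) = 5 × 0.72170^1 × 0.27830^4 = 0.021646
P(M+10) = 0.27830^5 = 0.001669
The M+2 peak is largest (0.377494); scaling to 100 gives 51.9 : 100.0 : 77.1 : 29.7 : 5.7 : 0.4.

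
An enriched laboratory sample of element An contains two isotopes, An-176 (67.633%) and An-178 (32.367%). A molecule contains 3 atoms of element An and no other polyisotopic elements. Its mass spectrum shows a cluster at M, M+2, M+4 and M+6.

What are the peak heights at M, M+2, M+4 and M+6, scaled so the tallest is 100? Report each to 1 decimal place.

69.7 : 100.0 : 47.9 : 7.6

Expanding (0.67633 + 0.32367)^3:
P(M) = 0.67633^3 = 0.309368
P(M+2) = 3 × 0.67633^2 × 0.32367^1 = 0.444162
P(M+4) = 3 × 0.67633^1 × 0.32367^2 = 0.212562
P(M+6) = 0.32367^3 = 0.033908
The M+2 peak is largest (0.444162); scaling to 100 gives 69.7 : 100.0 : 47.9 : 7.6.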